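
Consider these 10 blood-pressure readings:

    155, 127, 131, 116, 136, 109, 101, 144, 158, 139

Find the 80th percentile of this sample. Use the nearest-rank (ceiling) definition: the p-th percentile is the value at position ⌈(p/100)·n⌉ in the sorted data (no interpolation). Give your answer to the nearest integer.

144

Sorted: 101, 109, 116, 127, 131, 136, 139, 144, 155, 158.
n = 10.
Position = ⌈80/100 · 10⌉ = ⌈8⌉ = 8.
The value at rank 8 is 144.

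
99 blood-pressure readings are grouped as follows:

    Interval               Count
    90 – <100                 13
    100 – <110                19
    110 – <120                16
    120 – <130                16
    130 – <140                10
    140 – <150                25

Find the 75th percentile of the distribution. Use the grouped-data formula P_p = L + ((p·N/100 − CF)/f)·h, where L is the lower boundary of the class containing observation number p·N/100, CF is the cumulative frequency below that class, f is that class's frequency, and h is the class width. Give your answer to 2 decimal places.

N = 99; target position k = 75/100 · 99 = 74.25.
Cumulative frequencies: 13, 32, 48, 64, 74, 99.
Observation 74.25 falls in the class 140 – <150.
L = 140, CF = 74, f = 25, h = 10.
P75 = 140 + ((74.25 − 74)/25)·10 = 140 + 0.1 = 140.1.

140.10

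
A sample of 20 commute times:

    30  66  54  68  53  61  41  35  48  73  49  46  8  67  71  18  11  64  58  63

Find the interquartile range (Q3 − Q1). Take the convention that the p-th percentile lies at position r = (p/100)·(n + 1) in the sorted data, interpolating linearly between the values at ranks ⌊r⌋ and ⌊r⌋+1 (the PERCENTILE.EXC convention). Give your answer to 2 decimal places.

Sorted: 8, 11, 18, 30, 35, 41, 46, 48, 49, 53, 54, 58, 61, 63, 64, 66, 67, 68, 71, 73.
n = 20.
P25: r = 5.25; ranks 5–6 are 35, 41; interpolating gives 36.5.
P75: r = 15.75; ranks 15–16 are 64, 66; interpolating gives 65.5.
Difference: 65.5 − 36.5 = 29.

29.00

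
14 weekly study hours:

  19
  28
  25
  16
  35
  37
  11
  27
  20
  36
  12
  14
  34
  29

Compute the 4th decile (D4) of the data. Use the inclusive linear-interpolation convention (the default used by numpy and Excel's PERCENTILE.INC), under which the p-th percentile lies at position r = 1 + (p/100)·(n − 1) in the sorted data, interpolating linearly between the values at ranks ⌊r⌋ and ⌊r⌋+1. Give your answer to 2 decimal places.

Sorted: 11, 12, 14, 16, 19, 20, 25, 27, 28, 29, 34, 35, 36, 37.
n = 14.
r = 1 + (40/100)·(14 − 1) = 1 + 5.2 = 6.2.
Rank 6 is 20 and rank 7 is 25.
Interpolate: 20 + 0.2·(25 − 20) = 20 + 0.2·5 = 21.

21.00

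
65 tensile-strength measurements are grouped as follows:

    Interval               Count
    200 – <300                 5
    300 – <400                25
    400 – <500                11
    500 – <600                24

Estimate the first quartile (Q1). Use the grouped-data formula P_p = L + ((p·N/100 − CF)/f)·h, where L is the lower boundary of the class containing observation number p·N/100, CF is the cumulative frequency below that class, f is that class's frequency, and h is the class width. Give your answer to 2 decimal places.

345.00

N = 65; target position k = 25/100 · 65 = 16.25.
Cumulative frequencies: 5, 30, 41, 65.
Observation 16.25 falls in the class 300 – <400.
L = 300, CF = 5, f = 25, h = 100.
P25 = 300 + ((16.25 − 5)/25)·100 = 300 + 45 = 345.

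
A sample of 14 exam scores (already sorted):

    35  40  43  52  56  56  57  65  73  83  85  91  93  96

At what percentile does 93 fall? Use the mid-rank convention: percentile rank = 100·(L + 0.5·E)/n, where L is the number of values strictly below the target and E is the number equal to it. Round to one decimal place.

Count below 93: L = 12; count equal: E = 1; n = 14.
Percentile rank = 100·(12 + 0.5·1)/14 = 100·12.5/14 = 89.29.

89.3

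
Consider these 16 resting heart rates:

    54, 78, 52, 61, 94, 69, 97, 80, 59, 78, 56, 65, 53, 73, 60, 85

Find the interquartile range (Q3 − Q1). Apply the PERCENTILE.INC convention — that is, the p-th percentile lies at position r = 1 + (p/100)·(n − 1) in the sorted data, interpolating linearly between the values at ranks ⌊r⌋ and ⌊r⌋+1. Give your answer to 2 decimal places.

20.25

Sorted: 52, 53, 54, 56, 59, 60, 61, 65, 69, 73, 78, 78, 80, 85, 94, 97.
n = 16.
P25: r = 4.75; ranks 4–5 are 56, 59; interpolating gives 58.25.
P75: r = 12.25; ranks 12–13 are 78, 80; interpolating gives 78.5.
Difference: 78.5 − 58.25 = 20.25.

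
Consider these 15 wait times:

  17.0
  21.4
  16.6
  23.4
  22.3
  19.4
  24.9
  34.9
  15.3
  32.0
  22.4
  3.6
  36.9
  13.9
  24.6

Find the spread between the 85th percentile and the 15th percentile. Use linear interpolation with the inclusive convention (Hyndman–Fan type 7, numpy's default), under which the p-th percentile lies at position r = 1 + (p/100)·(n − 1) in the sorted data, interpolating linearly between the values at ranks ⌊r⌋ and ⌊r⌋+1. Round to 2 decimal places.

Sorted: 3.6, 13.9, 15.3, 16.6, 17.0, 19.4, 21.4, 22.3, 22.4, 23.4, 24.6, 24.9, 32.0, 34.9, 36.9.
n = 15.
P15: r = 3.1; ranks 3–4 are 15.3, 16.6; interpolating gives 15.43.
P85: r = 12.9; ranks 12–13 are 24.9, 32.0; interpolating gives 31.29.
Difference: 31.29 − 15.43 = 15.86.

15.86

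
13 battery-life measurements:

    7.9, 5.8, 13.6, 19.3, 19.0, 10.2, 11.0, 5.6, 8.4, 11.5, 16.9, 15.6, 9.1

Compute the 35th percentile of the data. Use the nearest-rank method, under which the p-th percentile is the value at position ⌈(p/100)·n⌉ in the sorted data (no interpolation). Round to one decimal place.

Sorted: 5.6, 5.8, 7.9, 8.4, 9.1, 10.2, 11.0, 11.5, 13.6, 15.6, 16.9, 19.0, 19.3.
n = 13.
Position = ⌈35/100 · 13⌉ = ⌈4.55⌉ = 5.
The value at rank 5 is 9.1.

9.1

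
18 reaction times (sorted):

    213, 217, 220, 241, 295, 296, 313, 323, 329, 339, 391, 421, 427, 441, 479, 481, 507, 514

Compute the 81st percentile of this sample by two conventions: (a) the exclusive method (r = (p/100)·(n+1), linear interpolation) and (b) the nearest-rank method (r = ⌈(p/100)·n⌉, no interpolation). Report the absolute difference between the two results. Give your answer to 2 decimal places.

0.78

n = 18.
(a) r = 15.39; between ranks 15 (479) and 16 (481): 479.78.
(b) the nearest-rank method: rank 15 → 479.
|479.78 − 479| = 0.78.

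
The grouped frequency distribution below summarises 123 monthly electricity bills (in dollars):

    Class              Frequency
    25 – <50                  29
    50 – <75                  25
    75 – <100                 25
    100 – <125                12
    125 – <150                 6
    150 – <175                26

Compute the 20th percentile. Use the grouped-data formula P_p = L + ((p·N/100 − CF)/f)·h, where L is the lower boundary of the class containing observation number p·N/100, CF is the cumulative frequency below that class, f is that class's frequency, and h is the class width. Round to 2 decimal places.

N = 123; target position k = 20/100 · 123 = 24.6.
Cumulative frequencies: 29, 54, 79, 91, 97, 123.
Observation 24.6 falls in the class 25 – <50.
L = 25, CF = 0, f = 29, h = 25.
P20 = 25 + ((24.6 − 0)/29)·25 = 25 + 21.2069 = 46.2069.

46.21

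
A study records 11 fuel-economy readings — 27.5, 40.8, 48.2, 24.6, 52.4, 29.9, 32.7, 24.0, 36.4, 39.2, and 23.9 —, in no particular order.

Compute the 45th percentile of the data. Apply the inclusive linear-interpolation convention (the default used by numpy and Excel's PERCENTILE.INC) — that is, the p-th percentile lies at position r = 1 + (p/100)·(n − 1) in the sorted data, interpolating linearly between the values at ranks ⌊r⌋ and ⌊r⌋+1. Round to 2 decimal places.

Sorted: 23.9, 24.0, 24.6, 27.5, 29.9, 32.7, 36.4, 39.2, 40.8, 48.2, 52.4.
n = 11.
r = 1 + (45/100)·(11 − 1) = 1 + 4.5 = 5.5.
Rank 5 is 29.9 and rank 6 is 32.7.
Interpolate: 29.9 + 0.5·(32.7 − 29.9) = 29.9 + 0.5·2.8 = 31.3.

31.30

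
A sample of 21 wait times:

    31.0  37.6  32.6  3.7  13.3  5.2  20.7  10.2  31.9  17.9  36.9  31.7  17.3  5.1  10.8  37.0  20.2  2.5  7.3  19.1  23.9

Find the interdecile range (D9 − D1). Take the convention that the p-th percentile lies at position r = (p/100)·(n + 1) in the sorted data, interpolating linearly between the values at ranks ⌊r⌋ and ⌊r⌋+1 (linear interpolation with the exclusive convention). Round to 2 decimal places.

Sorted: 2.5, 3.7, 5.1, 5.2, 7.3, 10.2, 10.8, 13.3, 17.3, 17.9, 19.1, 20.2, 20.7, 23.9, 31.0, 31.7, 31.9, 32.6, 36.9, 37.0, 37.6.
n = 21.
P10: r = 2.2; ranks 2–3 are 3.7, 5.1; interpolating gives 3.98.
P90: r = 19.8; ranks 19–20 are 36.9, 37.0; interpolating gives 36.98.
Difference: 36.98 − 3.98 = 33.

33.00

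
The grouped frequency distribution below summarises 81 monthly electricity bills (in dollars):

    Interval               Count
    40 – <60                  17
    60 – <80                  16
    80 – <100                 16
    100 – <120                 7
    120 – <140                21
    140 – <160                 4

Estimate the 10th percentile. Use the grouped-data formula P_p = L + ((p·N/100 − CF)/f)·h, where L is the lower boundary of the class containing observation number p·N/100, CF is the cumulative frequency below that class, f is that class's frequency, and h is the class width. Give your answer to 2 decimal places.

49.53

N = 81; target position k = 10/100 · 81 = 8.1.
Cumulative frequencies: 17, 33, 49, 56, 77, 81.
Observation 8.1 falls in the class 40 – <60.
L = 40, CF = 0, f = 17, h = 20.
P10 = 40 + ((8.1 − 0)/17)·20 = 40 + 9.52941 = 49.5294.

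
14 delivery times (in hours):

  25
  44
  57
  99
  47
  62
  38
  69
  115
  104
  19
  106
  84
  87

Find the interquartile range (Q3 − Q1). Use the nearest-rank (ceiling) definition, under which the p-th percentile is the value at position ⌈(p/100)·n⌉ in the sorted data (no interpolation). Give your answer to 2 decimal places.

Sorted: 19, 25, 38, 44, 47, 57, 62, 69, 84, 87, 99, 104, 106, 115.
n = 14.
P25: rank ⌈25/100·14⌉ = 4 → 44.
P75: rank ⌈75/100·14⌉ = 11 → 99.
Difference: 99 − 44 = 55.

55.00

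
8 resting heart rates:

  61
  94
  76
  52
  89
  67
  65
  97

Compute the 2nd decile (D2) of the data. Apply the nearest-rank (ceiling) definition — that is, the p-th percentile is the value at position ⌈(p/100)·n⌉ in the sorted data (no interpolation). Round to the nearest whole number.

Sorted: 52, 61, 65, 67, 76, 89, 94, 97.
n = 8.
Position = ⌈20/100 · 8⌉ = ⌈1.6⌉ = 2.
The value at rank 2 is 61.

61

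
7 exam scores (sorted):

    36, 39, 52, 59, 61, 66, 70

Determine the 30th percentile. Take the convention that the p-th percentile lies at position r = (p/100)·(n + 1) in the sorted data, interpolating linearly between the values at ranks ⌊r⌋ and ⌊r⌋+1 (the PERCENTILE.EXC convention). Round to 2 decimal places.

n = 7.
r = (30/100)·(7 + 1) = 2.4.
Rank 2 is 39 and rank 3 is 52.
Interpolate: 39 + 0.4·(52 − 39) = 39 + 0.4·13 = 44.2.

44.20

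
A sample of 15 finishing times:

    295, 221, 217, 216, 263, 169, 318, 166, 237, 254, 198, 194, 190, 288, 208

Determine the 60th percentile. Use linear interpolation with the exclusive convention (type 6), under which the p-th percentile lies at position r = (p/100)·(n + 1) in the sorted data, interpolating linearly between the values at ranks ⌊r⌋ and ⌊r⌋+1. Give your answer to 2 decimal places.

230.60

Sorted: 166, 169, 190, 194, 198, 208, 216, 217, 221, 237, 254, 263, 288, 295, 318.
n = 15.
r = (60/100)·(15 + 1) = 9.6.
Rank 9 is 221 and rank 10 is 237.
Interpolate: 221 + 0.6·(237 − 221) = 221 + 0.6·16 = 230.6.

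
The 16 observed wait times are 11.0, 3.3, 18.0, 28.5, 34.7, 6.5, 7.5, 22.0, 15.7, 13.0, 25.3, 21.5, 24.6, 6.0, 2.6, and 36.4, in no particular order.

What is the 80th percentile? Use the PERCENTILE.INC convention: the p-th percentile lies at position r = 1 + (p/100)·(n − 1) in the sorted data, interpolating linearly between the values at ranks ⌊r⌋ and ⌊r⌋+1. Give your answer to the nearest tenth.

25.3

Sorted: 2.6, 3.3, 6.0, 6.5, 7.5, 11.0, 13.0, 15.7, 18.0, 21.5, 22.0, 24.6, 25.3, 28.5, 34.7, 36.4.
n = 16.
r = 1 + (80/100)·(16 − 1) = 1 + 12 = 13.
r is an integer, so P80 is the value at rank 13: 25.3.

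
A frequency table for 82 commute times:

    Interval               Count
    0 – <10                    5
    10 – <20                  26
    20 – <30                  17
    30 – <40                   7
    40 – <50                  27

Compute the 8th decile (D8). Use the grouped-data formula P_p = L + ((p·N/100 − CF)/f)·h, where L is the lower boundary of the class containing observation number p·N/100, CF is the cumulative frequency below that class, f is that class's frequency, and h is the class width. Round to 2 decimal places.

43.93

N = 82; target position k = 80/100 · 82 = 65.6.
Cumulative frequencies: 5, 31, 48, 55, 82.
Observation 65.6 falls in the class 40 – <50.
L = 40, CF = 55, f = 27, h = 10.
P80 = 40 + ((65.6 − 55)/27)·10 = 40 + 3.92593 = 43.9259.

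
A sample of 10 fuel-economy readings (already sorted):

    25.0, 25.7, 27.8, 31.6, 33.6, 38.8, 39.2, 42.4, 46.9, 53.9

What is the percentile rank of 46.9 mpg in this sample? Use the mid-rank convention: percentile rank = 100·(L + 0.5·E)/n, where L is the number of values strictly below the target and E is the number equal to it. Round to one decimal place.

85.0

Count below 46.9: L = 8; count equal: E = 1; n = 10.
Percentile rank = 100·(8 + 0.5·1)/10 = 100·8.5/10 = 85.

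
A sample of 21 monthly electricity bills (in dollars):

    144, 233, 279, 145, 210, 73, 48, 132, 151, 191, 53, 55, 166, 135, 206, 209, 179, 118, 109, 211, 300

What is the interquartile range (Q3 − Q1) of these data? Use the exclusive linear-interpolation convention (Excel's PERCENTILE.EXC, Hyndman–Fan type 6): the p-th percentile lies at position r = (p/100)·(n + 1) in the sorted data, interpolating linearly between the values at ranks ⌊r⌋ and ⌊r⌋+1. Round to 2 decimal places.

Sorted: 48, 53, 55, 73, 109, 118, 132, 135, 144, 145, 151, 166, 179, 191, 206, 209, 210, 211, 233, 279, 300.
n = 21.
P25: r = 5.5; ranks 5–6 are 109, 118; interpolating gives 113.5.
P75: r = 16.5; ranks 16–17 are 209, 210; interpolating gives 209.5.
Difference: 209.5 − 113.5 = 96.

96.00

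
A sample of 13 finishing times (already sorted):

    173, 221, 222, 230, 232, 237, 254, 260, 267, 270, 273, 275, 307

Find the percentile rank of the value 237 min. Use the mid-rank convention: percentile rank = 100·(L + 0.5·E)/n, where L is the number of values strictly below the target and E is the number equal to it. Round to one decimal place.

Count below 237: L = 5; count equal: E = 1; n = 13.
Percentile rank = 100·(5 + 0.5·1)/13 = 100·5.5/13 = 42.31.

42.3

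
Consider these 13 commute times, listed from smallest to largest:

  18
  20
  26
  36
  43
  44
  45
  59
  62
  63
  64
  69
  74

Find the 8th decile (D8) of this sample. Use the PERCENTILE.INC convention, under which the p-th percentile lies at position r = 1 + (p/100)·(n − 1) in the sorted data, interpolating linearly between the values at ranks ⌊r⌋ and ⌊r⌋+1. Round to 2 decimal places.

63.60

n = 13.
r = 1 + (80/100)·(13 − 1) = 1 + 9.6 = 10.6.
Rank 10 is 63 and rank 11 is 64.
Interpolate: 63 + 0.6·(64 − 63) = 63 + 0.6·1 = 63.6.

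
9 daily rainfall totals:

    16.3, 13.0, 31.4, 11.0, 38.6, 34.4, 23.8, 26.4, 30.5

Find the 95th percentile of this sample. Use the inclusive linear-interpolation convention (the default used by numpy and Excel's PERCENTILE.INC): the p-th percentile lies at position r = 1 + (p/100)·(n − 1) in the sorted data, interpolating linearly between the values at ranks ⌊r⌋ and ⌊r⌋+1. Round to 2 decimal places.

36.92

Sorted: 11.0, 13.0, 16.3, 23.8, 26.4, 30.5, 31.4, 34.4, 38.6.
n = 9.
r = 1 + (95/100)·(9 − 1) = 1 + 7.6 = 8.6.
Rank 8 is 34.4 and rank 9 is 38.6.
Interpolate: 34.4 + 0.6·(38.6 − 34.4) = 34.4 + 0.6·4.2 = 36.92.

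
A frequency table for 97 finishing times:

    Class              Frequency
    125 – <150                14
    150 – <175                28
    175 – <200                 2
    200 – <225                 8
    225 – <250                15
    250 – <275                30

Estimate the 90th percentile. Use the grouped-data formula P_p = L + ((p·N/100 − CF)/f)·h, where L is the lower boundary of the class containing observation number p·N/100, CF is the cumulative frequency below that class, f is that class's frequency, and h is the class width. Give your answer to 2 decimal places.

N = 97; target position k = 90/100 · 97 = 87.3.
Cumulative frequencies: 14, 42, 44, 52, 67, 97.
Observation 87.3 falls in the class 250 – <275.
L = 250, CF = 67, f = 30, h = 25.
P90 = 250 + ((87.3 − 67)/30)·25 = 250 + 16.9167 = 266.917.

266.92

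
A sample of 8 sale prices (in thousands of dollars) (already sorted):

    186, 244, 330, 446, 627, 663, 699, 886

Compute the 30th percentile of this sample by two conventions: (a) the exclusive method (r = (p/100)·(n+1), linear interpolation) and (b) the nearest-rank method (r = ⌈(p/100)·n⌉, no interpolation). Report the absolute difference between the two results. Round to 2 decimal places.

25.80

n = 8.
(a) r = 2.7; between ranks 2 (244) and 3 (330): 304.2.
(b) the nearest-rank method: rank 3 → 330.
|304.2 − 330| = 25.8.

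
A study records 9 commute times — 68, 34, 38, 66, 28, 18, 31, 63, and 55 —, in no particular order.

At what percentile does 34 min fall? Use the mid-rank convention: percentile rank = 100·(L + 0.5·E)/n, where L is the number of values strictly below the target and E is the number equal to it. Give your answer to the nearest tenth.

38.9

Sorted: 18, 28, 31, 34, 38, 55, 63, 66, 68.
Count below 34: L = 3; count equal: E = 1; n = 9.
Percentile rank = 100·(3 + 0.5·1)/9 = 100·3.5/9 = 38.89.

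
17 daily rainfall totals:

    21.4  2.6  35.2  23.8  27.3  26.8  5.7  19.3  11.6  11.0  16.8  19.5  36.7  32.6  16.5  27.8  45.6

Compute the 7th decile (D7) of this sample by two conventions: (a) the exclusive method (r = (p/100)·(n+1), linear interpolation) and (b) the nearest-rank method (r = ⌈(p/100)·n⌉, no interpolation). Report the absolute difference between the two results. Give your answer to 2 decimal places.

0.30

Sorted: 2.6, 5.7, 11.0, 11.6, 16.5, 16.8, 19.3, 19.5, 21.4, 23.8, 26.8, 27.3, 27.8, 32.6, 35.2, 36.7, 45.6.
n = 17.
(a) r = 12.6; between ranks 12 (27.3) and 13 (27.8): 27.6.
(b) the nearest-rank method: rank 12 → 27.3.
|27.6 − 27.3| = 0.3.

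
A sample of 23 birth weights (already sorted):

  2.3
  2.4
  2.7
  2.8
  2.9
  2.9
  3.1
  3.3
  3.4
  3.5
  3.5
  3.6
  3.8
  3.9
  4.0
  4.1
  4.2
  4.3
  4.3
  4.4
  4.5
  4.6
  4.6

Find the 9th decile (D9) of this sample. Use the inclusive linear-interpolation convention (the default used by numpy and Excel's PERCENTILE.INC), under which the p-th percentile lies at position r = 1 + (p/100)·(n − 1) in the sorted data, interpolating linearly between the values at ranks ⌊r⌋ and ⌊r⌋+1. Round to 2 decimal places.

4.48

n = 23.
r = 1 + (90/100)·(23 − 1) = 1 + 19.8 = 20.8.
Rank 20 is 4.4 and rank 21 is 4.5.
Interpolate: 4.4 + 0.8·(4.5 − 4.4) = 4.4 + 0.8·0.1 = 4.48.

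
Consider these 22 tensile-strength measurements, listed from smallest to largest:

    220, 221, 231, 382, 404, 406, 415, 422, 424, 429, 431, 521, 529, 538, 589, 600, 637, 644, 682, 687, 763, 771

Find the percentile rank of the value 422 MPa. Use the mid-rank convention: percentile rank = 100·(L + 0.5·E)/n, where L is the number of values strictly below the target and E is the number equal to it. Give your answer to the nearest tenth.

34.1

Count below 422: L = 7; count equal: E = 1; n = 22.
Percentile rank = 100·(7 + 0.5·1)/22 = 100·7.5/22 = 34.09.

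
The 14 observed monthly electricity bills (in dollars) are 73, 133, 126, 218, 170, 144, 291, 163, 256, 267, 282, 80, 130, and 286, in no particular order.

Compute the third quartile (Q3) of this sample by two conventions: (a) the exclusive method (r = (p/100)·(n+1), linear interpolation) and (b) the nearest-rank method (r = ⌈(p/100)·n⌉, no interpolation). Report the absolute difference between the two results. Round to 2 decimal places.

3.75

Sorted: 73, 80, 126, 130, 133, 144, 163, 170, 218, 256, 267, 282, 286, 291.
n = 14.
(a) r = 11.25; between ranks 11 (267) and 12 (282): 270.75.
(b) the nearest-rank method: rank 11 → 267.
|270.75 − 267| = 3.75.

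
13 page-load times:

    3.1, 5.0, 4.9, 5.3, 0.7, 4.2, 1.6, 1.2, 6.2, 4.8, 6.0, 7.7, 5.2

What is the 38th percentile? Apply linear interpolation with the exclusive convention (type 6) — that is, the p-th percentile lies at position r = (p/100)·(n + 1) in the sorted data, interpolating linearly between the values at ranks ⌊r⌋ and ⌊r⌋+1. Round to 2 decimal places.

4.39

Sorted: 0.7, 1.2, 1.6, 3.1, 4.2, 4.8, 4.9, 5.0, 5.2, 5.3, 6.0, 6.2, 7.7.
n = 13.
r = (38/100)·(13 + 1) = 5.32.
Rank 5 is 4.2 and rank 6 is 4.8.
Interpolate: 4.2 + 0.32·(4.8 − 4.2) = 4.2 + 0.32·0.6 = 4.392.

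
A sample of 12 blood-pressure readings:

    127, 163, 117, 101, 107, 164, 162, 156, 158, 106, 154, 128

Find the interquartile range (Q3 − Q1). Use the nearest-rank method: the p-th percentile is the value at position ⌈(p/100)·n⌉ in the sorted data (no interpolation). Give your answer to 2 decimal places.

Sorted: 101, 106, 107, 117, 127, 128, 154, 156, 158, 162, 163, 164.
n = 12.
P25: rank ⌈25/100·12⌉ = 3 → 107.
P75: rank ⌈75/100·12⌉ = 9 → 158.
Difference: 158 − 107 = 51.

51.00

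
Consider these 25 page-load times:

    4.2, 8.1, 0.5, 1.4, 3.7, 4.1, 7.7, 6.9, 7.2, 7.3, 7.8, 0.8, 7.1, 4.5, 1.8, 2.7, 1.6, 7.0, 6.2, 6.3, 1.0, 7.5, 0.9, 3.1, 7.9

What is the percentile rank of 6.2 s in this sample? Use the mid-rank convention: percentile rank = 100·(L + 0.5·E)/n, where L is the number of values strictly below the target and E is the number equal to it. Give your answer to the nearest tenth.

Sorted: 0.5, 0.8, 0.9, 1.0, 1.4, 1.6, 1.8, 2.7, 3.1, 3.7, 4.1, 4.2, 4.5, 6.2, 6.3, 6.9, 7.0, 7.1, 7.2, 7.3, 7.5, 7.7, 7.8, 7.9, 8.1.
Count below 6.2: L = 13; count equal: E = 1; n = 25.
Percentile rank = 100·(13 + 0.5·1)/25 = 100·13.5/25 = 54.

54.0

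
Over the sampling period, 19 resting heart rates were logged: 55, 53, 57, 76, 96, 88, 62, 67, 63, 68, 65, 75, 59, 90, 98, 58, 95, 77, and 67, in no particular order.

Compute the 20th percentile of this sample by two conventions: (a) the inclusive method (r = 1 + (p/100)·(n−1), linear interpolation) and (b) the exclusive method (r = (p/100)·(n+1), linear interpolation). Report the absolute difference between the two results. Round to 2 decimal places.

0.60

Sorted: 53, 55, 57, 58, 59, 62, 63, 65, 67, 67, 68, 75, 76, 77, 88, 90, 95, 96, 98.
n = 19.
(a) r = 4.6; between ranks 4 (58) and 5 (59): 58.6.
(b) r = 4 → value at rank 4 = 58.
|58.6 − 58| = 0.6.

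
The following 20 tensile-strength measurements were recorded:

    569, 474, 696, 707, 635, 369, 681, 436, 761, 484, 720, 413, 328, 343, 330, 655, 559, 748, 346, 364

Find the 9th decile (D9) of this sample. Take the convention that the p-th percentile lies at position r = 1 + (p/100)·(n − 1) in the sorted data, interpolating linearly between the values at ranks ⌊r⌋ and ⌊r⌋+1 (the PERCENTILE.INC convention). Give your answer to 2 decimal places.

722.80

Sorted: 328, 330, 343, 346, 364, 369, 413, 436, 474, 484, 559, 569, 635, 655, 681, 696, 707, 720, 748, 761.
n = 20.
r = 1 + (90/100)·(20 − 1) = 1 + 17.1 = 18.1.
Rank 18 is 720 and rank 19 is 748.
Interpolate: 720 + 0.1·(748 − 720) = 720 + 0.1·28 = 722.8.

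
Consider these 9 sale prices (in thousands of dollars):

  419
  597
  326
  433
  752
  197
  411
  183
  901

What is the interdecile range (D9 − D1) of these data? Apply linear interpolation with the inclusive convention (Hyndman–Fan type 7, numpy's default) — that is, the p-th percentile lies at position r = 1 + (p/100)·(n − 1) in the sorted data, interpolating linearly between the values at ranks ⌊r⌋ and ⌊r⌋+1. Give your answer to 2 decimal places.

587.60

Sorted: 183, 197, 326, 411, 419, 433, 597, 752, 901.
n = 9.
P10: r = 1.8; ranks 1–2 are 183, 197; interpolating gives 194.2.
P90: r = 8.2; ranks 8–9 are 752, 901; interpolating gives 781.8.
Difference: 781.8 − 194.2 = 587.6.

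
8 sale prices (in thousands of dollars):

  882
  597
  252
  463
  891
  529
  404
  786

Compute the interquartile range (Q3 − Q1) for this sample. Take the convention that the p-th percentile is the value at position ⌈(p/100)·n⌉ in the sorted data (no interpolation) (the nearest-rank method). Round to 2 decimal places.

Sorted: 252, 404, 463, 529, 597, 786, 882, 891.
n = 8.
P25: rank ⌈25/100·8⌉ = 2 → 404.
P75: rank ⌈75/100·8⌉ = 6 → 786.
Difference: 786 − 404 = 382.

382.00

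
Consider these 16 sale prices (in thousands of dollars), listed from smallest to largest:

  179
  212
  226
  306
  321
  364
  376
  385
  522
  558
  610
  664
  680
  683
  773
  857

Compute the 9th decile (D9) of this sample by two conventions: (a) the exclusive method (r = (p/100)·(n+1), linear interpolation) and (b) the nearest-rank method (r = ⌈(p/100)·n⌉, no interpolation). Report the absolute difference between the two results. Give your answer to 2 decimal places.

25.20

n = 16.
(a) r = 15.3; between ranks 15 (773) and 16 (857): 798.2.
(b) the nearest-rank method: rank 15 → 773.
|798.2 − 773| = 25.2.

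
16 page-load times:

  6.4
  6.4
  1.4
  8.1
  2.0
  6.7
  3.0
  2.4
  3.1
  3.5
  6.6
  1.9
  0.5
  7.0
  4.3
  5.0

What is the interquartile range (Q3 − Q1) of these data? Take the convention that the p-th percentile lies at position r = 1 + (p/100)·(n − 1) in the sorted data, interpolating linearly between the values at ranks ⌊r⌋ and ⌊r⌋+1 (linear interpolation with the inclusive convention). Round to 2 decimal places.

Sorted: 0.5, 1.4, 1.9, 2.0, 2.4, 3.0, 3.1, 3.5, 4.3, 5.0, 6.4, 6.4, 6.6, 6.7, 7.0, 8.1.
n = 16.
P25: r = 4.75; ranks 4–5 are 2.0, 2.4; interpolating gives 2.3.
P75: r = 12.25; ranks 12–13 are 6.4, 6.6; interpolating gives 6.45.
Difference: 6.45 − 2.3 = 4.15.

4.15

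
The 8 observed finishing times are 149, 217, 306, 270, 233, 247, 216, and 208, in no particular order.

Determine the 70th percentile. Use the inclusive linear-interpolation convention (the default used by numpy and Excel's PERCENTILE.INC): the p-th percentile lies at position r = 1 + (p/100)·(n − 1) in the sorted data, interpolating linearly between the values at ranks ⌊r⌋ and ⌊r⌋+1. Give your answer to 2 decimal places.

245.60

Sorted: 149, 208, 216, 217, 233, 247, 270, 306.
n = 8.
r = 1 + (70/100)·(8 − 1) = 1 + 4.9 = 5.9.
Rank 5 is 233 and rank 6 is 247.
Interpolate: 233 + 0.9·(247 − 233) = 233 + 0.9·14 = 245.6.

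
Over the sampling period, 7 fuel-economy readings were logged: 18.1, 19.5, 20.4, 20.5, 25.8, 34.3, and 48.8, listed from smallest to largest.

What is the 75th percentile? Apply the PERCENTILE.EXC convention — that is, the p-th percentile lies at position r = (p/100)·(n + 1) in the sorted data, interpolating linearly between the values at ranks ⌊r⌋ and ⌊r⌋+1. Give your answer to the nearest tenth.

34.3

n = 7.
r = (75/100)·(7 + 1) = 6.
r is an integer, so P75 is the value at rank 6: 34.3.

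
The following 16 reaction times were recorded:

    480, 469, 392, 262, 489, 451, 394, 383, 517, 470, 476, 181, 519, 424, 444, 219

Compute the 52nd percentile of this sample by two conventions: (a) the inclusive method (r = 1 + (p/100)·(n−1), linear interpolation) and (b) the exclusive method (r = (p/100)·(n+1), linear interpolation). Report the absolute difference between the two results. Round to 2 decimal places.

Sorted: 181, 219, 262, 383, 392, 394, 424, 444, 451, 469, 470, 476, 480, 489, 517, 519.
n = 16.
(a) r = 8.8; between ranks 8 (444) and 9 (451): 449.6.
(b) r = 8.84; between ranks 8 (444) and 9 (451): 449.88.
|449.6 − 449.88| = 0.28.

0.28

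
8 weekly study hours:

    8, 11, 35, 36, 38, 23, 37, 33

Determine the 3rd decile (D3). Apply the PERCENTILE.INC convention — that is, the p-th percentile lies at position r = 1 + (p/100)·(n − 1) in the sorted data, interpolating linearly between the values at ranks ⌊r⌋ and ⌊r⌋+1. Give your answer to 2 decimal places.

Sorted: 8, 11, 23, 33, 35, 36, 37, 38.
n = 8.
r = 1 + (30/100)·(8 − 1) = 1 + 2.1 = 3.1.
Rank 3 is 23 and rank 4 is 33.
Interpolate: 23 + 0.1·(33 − 23) = 23 + 0.1·10 = 24.

24.00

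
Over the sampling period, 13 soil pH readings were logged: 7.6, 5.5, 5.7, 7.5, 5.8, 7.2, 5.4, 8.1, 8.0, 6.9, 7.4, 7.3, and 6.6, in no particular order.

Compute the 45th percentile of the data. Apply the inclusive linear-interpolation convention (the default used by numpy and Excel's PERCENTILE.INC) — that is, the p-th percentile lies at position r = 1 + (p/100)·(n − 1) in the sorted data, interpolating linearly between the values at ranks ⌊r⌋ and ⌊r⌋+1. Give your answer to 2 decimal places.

7.02

Sorted: 5.4, 5.5, 5.7, 5.8, 6.6, 6.9, 7.2, 7.3, 7.4, 7.5, 7.6, 8.0, 8.1.
n = 13.
r = 1 + (45/100)·(13 − 1) = 1 + 5.4 = 6.4.
Rank 6 is 6.9 and rank 7 is 7.2.
Interpolate: 6.9 + 0.4·(7.2 − 6.9) = 6.9 + 0.4·0.3 = 7.02.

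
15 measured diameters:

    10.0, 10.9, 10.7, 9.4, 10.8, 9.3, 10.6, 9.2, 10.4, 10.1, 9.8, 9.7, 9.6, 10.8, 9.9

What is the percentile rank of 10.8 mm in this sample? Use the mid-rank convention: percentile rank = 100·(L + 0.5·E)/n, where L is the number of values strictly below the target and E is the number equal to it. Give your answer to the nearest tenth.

86.7

Sorted: 9.2, 9.3, 9.4, 9.6, 9.7, 9.8, 9.9, 10.0, 10.1, 10.4, 10.6, 10.7, 10.8, 10.8, 10.9.
Count below 10.8: L = 12; count equal: E = 2; n = 15.
Percentile rank = 100·(12 + 0.5·2)/15 = 100·13/15 = 86.67.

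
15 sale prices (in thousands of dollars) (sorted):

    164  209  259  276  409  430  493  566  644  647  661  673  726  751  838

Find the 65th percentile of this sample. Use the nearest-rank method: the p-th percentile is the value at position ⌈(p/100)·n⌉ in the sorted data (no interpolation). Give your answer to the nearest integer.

n = 15.
Position = ⌈65/100 · 15⌉ = ⌈9.75⌉ = 10.
The value at rank 10 is 647.

647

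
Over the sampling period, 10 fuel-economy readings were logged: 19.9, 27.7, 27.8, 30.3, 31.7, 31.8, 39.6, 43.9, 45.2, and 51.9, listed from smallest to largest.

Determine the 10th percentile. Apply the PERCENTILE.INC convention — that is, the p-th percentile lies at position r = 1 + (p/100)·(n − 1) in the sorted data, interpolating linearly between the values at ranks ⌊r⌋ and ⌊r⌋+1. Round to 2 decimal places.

26.92

n = 10.
r = 1 + (10/100)·(10 − 1) = 1 + 0.9 = 1.9.
Rank 1 is 19.9 and rank 2 is 27.7.
Interpolate: 19.9 + 0.9·(27.7 − 19.9) = 19.9 + 0.9·7.8 = 26.92.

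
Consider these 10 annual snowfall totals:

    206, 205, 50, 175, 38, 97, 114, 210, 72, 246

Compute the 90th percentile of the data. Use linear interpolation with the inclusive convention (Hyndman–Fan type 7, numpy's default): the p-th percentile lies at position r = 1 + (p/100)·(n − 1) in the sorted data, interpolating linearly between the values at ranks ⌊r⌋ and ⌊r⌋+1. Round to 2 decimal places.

213.60

Sorted: 38, 50, 72, 97, 114, 175, 205, 206, 210, 246.
n = 10.
r = 1 + (90/100)·(10 − 1) = 1 + 8.1 = 9.1.
Rank 9 is 210 and rank 10 is 246.
Interpolate: 210 + 0.1·(246 − 210) = 210 + 0.1·36 = 213.6.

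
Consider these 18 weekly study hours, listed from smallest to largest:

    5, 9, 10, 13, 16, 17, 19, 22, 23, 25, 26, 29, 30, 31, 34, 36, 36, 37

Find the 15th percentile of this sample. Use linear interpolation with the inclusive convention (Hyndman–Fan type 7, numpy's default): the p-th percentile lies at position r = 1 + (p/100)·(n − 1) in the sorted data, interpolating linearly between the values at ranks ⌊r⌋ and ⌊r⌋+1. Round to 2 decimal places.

n = 18.
r = 1 + (15/100)·(18 − 1) = 1 + 2.55 = 3.55.
Rank 3 is 10 and rank 4 is 13.
Interpolate: 10 + 0.55·(13 − 10) = 10 + 0.55·3 = 11.65.

11.65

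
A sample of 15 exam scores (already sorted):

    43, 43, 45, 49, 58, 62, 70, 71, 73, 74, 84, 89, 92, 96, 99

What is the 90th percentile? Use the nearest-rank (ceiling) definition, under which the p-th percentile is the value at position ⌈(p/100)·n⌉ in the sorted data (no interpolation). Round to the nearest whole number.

96

n = 15.
Position = ⌈90/100 · 15⌉ = ⌈13.5⌉ = 14.
The value at rank 14 is 96.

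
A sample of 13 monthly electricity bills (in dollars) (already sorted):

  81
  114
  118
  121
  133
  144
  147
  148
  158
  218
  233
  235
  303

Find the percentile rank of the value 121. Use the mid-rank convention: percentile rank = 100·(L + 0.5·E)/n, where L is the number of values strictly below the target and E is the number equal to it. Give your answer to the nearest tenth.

26.9

Count below 121: L = 3; count equal: E = 1; n = 13.
Percentile rank = 100·(3 + 0.5·1)/13 = 100·3.5/13 = 26.92.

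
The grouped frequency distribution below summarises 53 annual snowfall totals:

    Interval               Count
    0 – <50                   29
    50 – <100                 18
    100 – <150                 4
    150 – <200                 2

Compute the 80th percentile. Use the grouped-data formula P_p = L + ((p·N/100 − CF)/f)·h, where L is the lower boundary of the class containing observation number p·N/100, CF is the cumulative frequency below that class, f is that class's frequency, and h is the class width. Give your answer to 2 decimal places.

N = 53; target position k = 80/100 · 53 = 42.4.
Cumulative frequencies: 29, 47, 51, 53.
Observation 42.4 falls in the class 50 – <100.
L = 50, CF = 29, f = 18, h = 50.
P80 = 50 + ((42.4 − 29)/18)·50 = 50 + 37.2222 = 87.2222.

87.22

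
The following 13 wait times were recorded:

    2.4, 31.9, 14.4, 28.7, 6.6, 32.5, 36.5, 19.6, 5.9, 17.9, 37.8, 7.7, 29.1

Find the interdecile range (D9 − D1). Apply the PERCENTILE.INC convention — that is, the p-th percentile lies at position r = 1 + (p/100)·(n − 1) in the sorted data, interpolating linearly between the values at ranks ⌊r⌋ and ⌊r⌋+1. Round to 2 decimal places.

Sorted: 2.4, 5.9, 6.6, 7.7, 14.4, 17.9, 19.6, 28.7, 29.1, 31.9, 32.5, 36.5, 37.8.
n = 13.
P10: r = 2.2; ranks 2–3 are 5.9, 6.6; interpolating gives 6.04.
P90: r = 11.8; ranks 11–12 are 32.5, 36.5; interpolating gives 35.7.
Difference: 35.7 − 6.04 = 29.66.

29.66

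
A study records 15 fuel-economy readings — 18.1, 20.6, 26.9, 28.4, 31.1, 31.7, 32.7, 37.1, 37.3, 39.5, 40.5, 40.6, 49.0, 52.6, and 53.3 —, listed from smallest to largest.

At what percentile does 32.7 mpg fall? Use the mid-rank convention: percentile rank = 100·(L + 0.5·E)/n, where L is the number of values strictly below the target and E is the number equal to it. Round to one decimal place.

43.3

Count below 32.7: L = 6; count equal: E = 1; n = 15.
Percentile rank = 100·(6 + 0.5·1)/15 = 100·6.5/15 = 43.33.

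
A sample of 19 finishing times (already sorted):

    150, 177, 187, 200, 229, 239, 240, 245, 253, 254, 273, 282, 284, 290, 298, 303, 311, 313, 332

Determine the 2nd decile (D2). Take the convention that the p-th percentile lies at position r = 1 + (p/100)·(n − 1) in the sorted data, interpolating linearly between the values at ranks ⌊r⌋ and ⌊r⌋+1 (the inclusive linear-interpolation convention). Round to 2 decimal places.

217.40

n = 19.
r = 1 + (20/100)·(19 − 1) = 1 + 3.6 = 4.6.
Rank 4 is 200 and rank 5 is 229.
Interpolate: 200 + 0.6·(229 − 200) = 200 + 0.6·29 = 217.4.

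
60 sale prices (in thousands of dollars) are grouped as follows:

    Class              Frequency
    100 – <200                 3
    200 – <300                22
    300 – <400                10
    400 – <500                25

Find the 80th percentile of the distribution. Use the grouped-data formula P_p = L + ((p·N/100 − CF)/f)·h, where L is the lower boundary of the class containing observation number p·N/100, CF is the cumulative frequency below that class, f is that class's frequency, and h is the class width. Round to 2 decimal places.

N = 60; target position k = 80/100 · 60 = 48.
Cumulative frequencies: 3, 25, 35, 60.
Observation 48 falls in the class 400 – <500.
L = 400, CF = 35, f = 25, h = 100.
P80 = 400 + ((48 − 35)/25)·100 = 400 + 52 = 452.

452.00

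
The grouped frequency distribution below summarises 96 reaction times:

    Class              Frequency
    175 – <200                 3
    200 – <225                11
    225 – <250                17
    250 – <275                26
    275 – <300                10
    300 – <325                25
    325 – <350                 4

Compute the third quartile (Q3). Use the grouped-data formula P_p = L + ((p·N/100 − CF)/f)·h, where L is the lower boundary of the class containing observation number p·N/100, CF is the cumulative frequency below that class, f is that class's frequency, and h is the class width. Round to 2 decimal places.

N = 96; target position k = 75/100 · 96 = 72.
Cumulative frequencies: 3, 14, 31, 57, 67, 92, 96.
Observation 72 falls in the class 300 – <325.
L = 300, CF = 67, f = 25, h = 25.
P75 = 300 + ((72 − 67)/25)·25 = 300 + 5 = 305.

305.00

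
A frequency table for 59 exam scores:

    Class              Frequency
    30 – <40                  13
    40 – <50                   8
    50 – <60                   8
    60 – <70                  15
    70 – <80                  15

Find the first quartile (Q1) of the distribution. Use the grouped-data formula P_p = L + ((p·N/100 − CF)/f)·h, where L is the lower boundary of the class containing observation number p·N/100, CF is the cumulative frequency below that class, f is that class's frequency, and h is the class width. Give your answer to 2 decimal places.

N = 59; target position k = 25/100 · 59 = 14.75.
Cumulative frequencies: 13, 21, 29, 44, 59.
Observation 14.75 falls in the class 40 – <50.
L = 40, CF = 13, f = 8, h = 10.
P25 = 40 + ((14.75 − 13)/8)·10 = 40 + 2.1875 = 42.1875.

42.19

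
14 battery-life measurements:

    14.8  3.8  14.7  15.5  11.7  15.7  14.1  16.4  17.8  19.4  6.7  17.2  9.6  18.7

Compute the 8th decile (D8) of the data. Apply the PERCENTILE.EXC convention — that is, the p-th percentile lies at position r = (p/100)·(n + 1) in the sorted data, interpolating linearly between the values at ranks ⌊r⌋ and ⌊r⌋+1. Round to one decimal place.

17.8

Sorted: 3.8, 6.7, 9.6, 11.7, 14.1, 14.7, 14.8, 15.5, 15.7, 16.4, 17.2, 17.8, 18.7, 19.4.
n = 14.
r = (80/100)·(14 + 1) = 12.
r is an integer, so P80 is the value at rank 12: 17.8.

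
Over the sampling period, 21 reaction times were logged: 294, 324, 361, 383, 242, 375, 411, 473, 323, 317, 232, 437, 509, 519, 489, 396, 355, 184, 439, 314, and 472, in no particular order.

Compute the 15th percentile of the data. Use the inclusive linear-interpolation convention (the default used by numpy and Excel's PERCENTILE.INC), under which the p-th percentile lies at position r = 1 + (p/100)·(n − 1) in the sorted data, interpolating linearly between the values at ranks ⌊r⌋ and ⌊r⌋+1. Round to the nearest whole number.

294

Sorted: 184, 232, 242, 294, 314, 317, 323, 324, 355, 361, 375, 383, 396, 411, 437, 439, 472, 473, 489, 509, 519.
n = 21.
r = 1 + (15/100)·(21 − 1) = 1 + 3 = 4.
r is an integer, so P15 is the value at rank 4: 294.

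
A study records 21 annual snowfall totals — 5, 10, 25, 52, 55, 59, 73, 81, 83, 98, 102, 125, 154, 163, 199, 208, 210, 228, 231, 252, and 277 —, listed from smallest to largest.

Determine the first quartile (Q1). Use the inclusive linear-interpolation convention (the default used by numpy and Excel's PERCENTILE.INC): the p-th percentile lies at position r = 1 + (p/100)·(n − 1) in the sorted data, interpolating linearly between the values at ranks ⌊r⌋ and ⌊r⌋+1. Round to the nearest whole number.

n = 21.
r = 1 + (25/100)·(21 − 1) = 1 + 5 = 6.
r is an integer, so P25 is the value at rank 6: 59.

59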